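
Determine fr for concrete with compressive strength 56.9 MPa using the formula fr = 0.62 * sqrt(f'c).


fr = 0.62 * sqrt(56.9)
= 4.677 MPa

4.677


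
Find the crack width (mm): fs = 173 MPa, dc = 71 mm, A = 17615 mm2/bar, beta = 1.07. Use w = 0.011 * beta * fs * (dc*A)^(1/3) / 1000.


w = 0.011 * beta * fs * (dc * A)^(1/3) / 1000
= 0.011 * 1.07 * 173 * (71 * 17615)^(1/3) / 1000
= 0.219 mm

0.219


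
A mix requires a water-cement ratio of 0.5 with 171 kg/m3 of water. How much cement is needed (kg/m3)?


Cement = water / (w/c)
= 171 / 0.5
= 342.0 kg/m3

342.0


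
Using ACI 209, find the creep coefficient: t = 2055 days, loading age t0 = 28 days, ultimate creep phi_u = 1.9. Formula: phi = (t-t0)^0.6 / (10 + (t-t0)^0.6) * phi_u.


dt = 2055 - 28 = 2027
phi = 2027^0.6 / (10 + 2027^0.6) * 1.9
= 1.721

1.721


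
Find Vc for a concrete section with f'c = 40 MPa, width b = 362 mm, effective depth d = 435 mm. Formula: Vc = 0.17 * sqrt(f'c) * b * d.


Vc = 0.17 * sqrt(40) * 362 * 435 / 1000
= 169.31 kN

169.31


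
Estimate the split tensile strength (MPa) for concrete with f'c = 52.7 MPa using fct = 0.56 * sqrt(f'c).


fct = 0.56 * sqrt(52.7)
= 0.56 * 7.259
= 4.065 MPa

4.065


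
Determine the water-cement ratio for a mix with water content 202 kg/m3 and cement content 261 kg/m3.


w/c = water / cement
w/c = 202 / 261 = 0.774

0.774


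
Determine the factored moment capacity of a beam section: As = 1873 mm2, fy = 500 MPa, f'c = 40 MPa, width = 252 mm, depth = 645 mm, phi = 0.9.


a = As * fy / (0.85 * f'c * b)
= 1873 * 500 / (0.85 * 40 * 252)
= 109.3021 mm
Mn = As * fy * (d - a/2) / 10^6
= 552.8618 kN-m
phi*Mn = 0.9 * 552.8618 = 497.58 kN-m

497.58


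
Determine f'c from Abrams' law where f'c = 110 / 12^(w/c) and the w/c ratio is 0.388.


f'c = 110 / 12^0.388
= 110 / 2.623
= 41.94 MPa

41.94


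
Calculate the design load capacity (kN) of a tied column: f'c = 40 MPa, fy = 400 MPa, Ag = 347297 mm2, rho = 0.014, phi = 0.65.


Ast = rho * Ag = 0.014 * 347297 = 4862.158 mm2
phi*Pn = 0.65 * 0.80 * (0.85 * 40 * (347297 - 4862.158) + 400 * 4862.158) / 1000
= 7065.58 kN

7065.58


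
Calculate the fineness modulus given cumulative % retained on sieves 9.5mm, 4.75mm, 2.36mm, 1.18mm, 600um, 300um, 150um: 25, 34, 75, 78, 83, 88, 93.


FM = sum(cumulative % retained) / 100
= 476 / 100
= 4.76

4.76


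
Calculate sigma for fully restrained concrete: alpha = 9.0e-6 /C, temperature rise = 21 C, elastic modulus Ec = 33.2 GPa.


sigma = alpha * dT * Ec
= 9.0e-6 * 21 * 33.2 * 1000
= 6.275 MPa

6.275


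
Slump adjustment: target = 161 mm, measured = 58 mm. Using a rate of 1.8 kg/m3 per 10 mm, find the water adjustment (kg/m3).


Difference = 161 - 58 = 103 mm
Water adjustment = 103 * 1.8 / 10 = 18.5 kg/m3

18.5


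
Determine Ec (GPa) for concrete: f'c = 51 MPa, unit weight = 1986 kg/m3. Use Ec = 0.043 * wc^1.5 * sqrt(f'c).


Ec = 0.043 * 1986^1.5 * sqrt(51) / 1000
= 27.18 GPa

27.18


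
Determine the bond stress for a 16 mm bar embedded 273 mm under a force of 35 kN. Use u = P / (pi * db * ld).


u = P / (pi * db * ld)
= 35 * 1000 / (pi * 16 * 273)
= 2.551 MPa

2.551


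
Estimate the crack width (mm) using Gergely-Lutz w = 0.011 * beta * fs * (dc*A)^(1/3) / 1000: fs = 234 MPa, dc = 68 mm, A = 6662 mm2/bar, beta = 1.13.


w = 0.011 * beta * fs * (dc * A)^(1/3) / 1000
= 0.011 * 1.13 * 234 * (68 * 6662)^(1/3) / 1000
= 0.223 mm

0.223


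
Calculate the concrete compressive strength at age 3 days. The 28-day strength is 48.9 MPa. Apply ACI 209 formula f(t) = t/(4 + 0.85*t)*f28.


f(3) = 3 / (4 + 0.85 * 3) * 48.9
= 3 / 6.55 * 48.9
= 22.4 MPa

22.4


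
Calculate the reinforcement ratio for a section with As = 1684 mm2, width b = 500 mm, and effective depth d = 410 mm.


rho = As / (b * d)
= 1684 / (500 * 410)
= 0.0082

0.0082


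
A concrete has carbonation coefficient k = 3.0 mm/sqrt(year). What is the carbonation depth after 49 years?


depth = k * sqrt(t)
= 3.0 * sqrt(49)
= 21.0 mm

21.0


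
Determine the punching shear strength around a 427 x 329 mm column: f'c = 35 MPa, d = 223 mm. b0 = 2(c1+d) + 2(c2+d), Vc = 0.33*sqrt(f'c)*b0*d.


b0 = 2*(427 + 223) + 2*(329 + 223) = 2404 mm
Vc = 0.33 * sqrt(35) * 2404 * 223 / 1000
= 1046.62 kN

1046.62


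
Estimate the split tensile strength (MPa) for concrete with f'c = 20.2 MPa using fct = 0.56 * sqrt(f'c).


fct = 0.56 * sqrt(20.2)
= 0.56 * 4.494
= 2.517 MPa

2.517


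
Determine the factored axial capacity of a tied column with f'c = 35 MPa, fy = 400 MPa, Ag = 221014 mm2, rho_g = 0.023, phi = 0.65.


Ast = rho * Ag = 0.023 * 221014 = 5083.322 mm2
phi*Pn = 0.65 * 0.80 * (0.85 * 35 * (221014 - 5083.322) + 400 * 5083.322) / 1000
= 4397.78 kN

4397.78


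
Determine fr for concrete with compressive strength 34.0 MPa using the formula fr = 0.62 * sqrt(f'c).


fr = 0.62 * sqrt(34.0)
= 3.615 MPa

3.615


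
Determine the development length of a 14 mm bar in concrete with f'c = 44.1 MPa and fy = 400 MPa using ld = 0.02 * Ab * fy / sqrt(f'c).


Ab = pi * 14^2 / 4 = 153.938 mm2
ld = 0.02 * 153.938 * 400 / sqrt(44.1)
= 185.4 mm

185.4


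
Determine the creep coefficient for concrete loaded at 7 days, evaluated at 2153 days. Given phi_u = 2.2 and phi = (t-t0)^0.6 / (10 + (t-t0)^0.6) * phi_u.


dt = 2153 - 7 = 2146
phi = 2146^0.6 / (10 + 2146^0.6) * 2.2
= 2.0

2.0


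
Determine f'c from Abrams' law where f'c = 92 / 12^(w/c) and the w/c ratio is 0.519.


f'c = 92 / 12^0.519
= 92 / 3.632
= 25.33 MPa

25.33


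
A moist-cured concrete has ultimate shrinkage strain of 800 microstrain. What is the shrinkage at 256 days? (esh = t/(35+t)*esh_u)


esh(256) = 256 / (35 + 256) * 800
= 256 / 291 * 800
= 703.8 microstrain

703.8


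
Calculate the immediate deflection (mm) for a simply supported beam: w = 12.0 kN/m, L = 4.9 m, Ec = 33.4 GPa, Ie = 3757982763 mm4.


Convert: L = 4.9 m = 4900 mm, Ec = 33.4 GPa = 33400 MPa
delta = 5 * 12.0 * 4900^4 / (384 * 33400 * 3757982763)
= 0.72 mm

0.72


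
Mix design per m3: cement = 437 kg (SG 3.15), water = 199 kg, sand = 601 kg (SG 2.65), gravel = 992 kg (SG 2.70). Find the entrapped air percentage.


Vol cement = 437 / (3.15 * 1000) = 0.13873 m3
Vol water = 199 / 1000 = 0.199 m3
Vol sand = 601 / (2.65 * 1000) = 0.226792 m3
Vol gravel = 992 / (2.70 * 1000) = 0.367407 m3
Total solid + water volume = 0.93193 m3
Air = (1 - 0.93193) * 100 = 6.81%

6.81


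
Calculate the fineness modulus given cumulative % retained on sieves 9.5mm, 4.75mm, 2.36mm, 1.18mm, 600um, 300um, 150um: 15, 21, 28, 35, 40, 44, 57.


FM = sum(cumulative % retained) / 100
= 240 / 100
= 2.4

2.4


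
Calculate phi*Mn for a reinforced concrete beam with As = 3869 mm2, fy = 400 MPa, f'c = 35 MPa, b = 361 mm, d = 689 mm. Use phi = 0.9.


a = As * fy / (0.85 * f'c * b)
= 3869 * 400 / (0.85 * 35 * 361)
= 144.1002 mm
Mn = As * fy * (d - a/2) / 10^6
= 954.7917 kN-m
phi*Mn = 0.9 * 954.7917 = 859.31 kN-m

859.31


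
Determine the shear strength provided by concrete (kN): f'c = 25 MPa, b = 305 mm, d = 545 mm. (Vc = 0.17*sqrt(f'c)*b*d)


Vc = 0.17 * sqrt(25) * 305 * 545 / 1000
= 141.29 kN

141.29


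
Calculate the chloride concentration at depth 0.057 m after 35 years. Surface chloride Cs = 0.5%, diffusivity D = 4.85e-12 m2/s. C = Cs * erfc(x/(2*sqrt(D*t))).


t_seconds = 35 * 365.25 * 24 * 3600 = 1104516000.0 s
arg = 0.057 / (2 * sqrt(4.85e-12 * 1104516000.0))
= 0.3894
erfc(0.3894) = 0.5818
C = 0.5 * 0.5818 = 0.2909%

0.2909


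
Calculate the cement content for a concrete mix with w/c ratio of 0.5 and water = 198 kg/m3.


Cement = water / (w/c)
= 198 / 0.5
= 396.0 kg/m3

396.0


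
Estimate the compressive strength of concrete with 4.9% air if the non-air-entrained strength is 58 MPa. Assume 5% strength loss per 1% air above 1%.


Strength loss = (4.9 - 1) * 5 = 19.5%
f'c = 58 * (1 - 19.5/100)
= 46.69 MPa

46.69


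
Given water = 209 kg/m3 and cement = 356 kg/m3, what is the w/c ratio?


w/c = water / cement
w/c = 209 / 356 = 0.587

0.587


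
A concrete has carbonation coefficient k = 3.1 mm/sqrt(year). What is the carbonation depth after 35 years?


depth = k * sqrt(t)
= 3.1 * sqrt(35)
= 18.34 mm

18.34


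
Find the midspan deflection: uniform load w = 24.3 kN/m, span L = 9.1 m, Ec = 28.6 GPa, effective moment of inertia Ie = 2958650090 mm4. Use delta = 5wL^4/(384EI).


Convert: L = 9.1 m = 9100 mm, Ec = 28.6 GPa = 28600 MPa
delta = 5 * 24.3 * 9100^4 / (384 * 28600 * 2958650090)
= 25.64 mm

25.64


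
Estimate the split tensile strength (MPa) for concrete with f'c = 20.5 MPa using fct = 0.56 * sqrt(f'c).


fct = 0.56 * sqrt(20.5)
= 0.56 * 4.528
= 2.536 MPa

2.536


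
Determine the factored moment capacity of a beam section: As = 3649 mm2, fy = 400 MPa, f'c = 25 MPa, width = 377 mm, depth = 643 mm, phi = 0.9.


a = As * fy / (0.85 * f'c * b)
= 3649 * 400 / (0.85 * 25 * 377)
= 182.1938 mm
Mn = As * fy * (d - a/2) / 10^6
= 805.5578 kN-m
phi*Mn = 0.9 * 805.5578 = 725.0 kN-m

725.0


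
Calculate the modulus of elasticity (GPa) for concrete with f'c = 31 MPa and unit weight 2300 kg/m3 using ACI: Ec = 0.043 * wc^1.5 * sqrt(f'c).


Ec = 0.043 * 2300^1.5 * sqrt(31) / 1000
= 26.41 GPa

26.41


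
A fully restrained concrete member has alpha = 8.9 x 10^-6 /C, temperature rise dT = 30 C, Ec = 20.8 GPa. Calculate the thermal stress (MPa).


sigma = alpha * dT * Ec
= 8.9e-6 * 30 * 20.8 * 1000
= 5.554 MPa

5.554


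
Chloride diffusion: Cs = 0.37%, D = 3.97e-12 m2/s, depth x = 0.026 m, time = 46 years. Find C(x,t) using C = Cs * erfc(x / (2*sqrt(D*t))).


t_seconds = 46 * 365.25 * 24 * 3600 = 1451649600.0 s
arg = 0.026 / (2 * sqrt(3.97e-12 * 1451649600.0))
= 0.1712
erfc(0.1712) = 0.8086
C = 0.37 * 0.8086 = 0.2992%

0.2992


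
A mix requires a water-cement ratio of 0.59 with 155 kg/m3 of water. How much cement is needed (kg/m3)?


Cement = water / (w/c)
= 155 / 0.59
= 262.7 kg/m3

262.7


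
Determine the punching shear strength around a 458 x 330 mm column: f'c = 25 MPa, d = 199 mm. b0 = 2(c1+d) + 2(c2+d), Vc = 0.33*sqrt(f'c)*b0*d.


b0 = 2*(458 + 199) + 2*(330 + 199) = 2372 mm
Vc = 0.33 * sqrt(25) * 2372 * 199 / 1000
= 778.85 kN

778.85


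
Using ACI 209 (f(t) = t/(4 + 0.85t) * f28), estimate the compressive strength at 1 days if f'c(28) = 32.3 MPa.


f(1) = 1 / (4 + 0.85 * 1) * 32.3
= 1 / 4.85 * 32.3
= 6.66 MPa

6.66


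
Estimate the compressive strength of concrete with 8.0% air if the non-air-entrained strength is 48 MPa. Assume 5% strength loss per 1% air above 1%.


Strength loss = (8.0 - 1) * 5 = 35.0%
f'c = 48 * (1 - 35.0/100)
= 31.2 MPa

31.2


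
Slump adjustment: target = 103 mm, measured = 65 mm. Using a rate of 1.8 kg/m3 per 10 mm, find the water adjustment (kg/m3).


Difference = 103 - 65 = 38 mm
Water adjustment = 38 * 1.8 / 10 = 6.8 kg/m3

6.8


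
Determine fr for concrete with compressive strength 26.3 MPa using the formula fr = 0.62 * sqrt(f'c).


fr = 0.62 * sqrt(26.3)
= 3.18 MPa

3.18


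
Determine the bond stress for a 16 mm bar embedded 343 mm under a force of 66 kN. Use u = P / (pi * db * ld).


u = P / (pi * db * ld)
= 66 * 1000 / (pi * 16 * 343)
= 3.828 MPa

3.828


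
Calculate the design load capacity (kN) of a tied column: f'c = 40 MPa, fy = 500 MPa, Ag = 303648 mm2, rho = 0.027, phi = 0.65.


Ast = rho * Ag = 0.027 * 303648 = 8198.496 mm2
phi*Pn = 0.65 * 0.80 * (0.85 * 40 * (303648 - 8198.496) + 500 * 8198.496) / 1000
= 7355.16 kN

7355.16


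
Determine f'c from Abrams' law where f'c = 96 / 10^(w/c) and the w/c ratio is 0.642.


f'c = 96 / 10^0.642
= 96 / 4.385
= 21.89 MPa

21.89


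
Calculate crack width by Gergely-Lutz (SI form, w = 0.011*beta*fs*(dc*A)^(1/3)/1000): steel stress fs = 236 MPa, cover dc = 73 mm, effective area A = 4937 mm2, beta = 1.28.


w = 0.011 * beta * fs * (dc * A)^(1/3) / 1000
= 0.011 * 1.28 * 236 * (73 * 4937)^(1/3) / 1000
= 0.236 mm

0.236


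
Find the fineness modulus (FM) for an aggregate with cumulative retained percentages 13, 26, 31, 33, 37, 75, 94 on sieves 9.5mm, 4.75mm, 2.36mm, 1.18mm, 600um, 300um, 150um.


FM = sum(cumulative % retained) / 100
= 309 / 100
= 3.09

3.09


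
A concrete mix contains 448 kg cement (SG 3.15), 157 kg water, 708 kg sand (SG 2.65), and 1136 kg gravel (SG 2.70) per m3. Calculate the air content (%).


Vol cement = 448 / (3.15 * 1000) = 0.142222 m3
Vol water = 157 / 1000 = 0.157 m3
Vol sand = 708 / (2.65 * 1000) = 0.26717 m3
Vol gravel = 1136 / (2.70 * 1000) = 0.420741 m3
Total solid + water volume = 0.987133 m3
Air = (1 - 0.987133) * 100 = 1.29%

1.29


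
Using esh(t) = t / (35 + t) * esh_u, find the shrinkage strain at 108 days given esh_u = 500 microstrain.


esh(108) = 108 / (35 + 108) * 500
= 108 / 143 * 500
= 377.6 microstrain

377.6


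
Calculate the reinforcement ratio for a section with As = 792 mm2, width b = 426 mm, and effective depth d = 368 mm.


rho = As / (b * d)
= 792 / (426 * 368)
= 0.0051

0.0051


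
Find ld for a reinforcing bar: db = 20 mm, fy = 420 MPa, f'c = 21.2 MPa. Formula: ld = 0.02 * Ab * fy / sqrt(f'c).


Ab = pi * 20^2 / 4 = 314.159 mm2
ld = 0.02 * 314.159 * 420 / sqrt(21.2)
= 573.1 mm

573.1


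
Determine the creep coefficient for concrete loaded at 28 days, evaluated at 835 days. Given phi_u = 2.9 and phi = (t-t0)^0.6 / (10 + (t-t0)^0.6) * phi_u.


dt = 835 - 28 = 807
phi = 807^0.6 / (10 + 807^0.6) * 2.9
= 2.457

2.457


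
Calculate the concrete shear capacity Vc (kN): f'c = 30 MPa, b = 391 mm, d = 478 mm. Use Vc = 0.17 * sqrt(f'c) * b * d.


Vc = 0.17 * sqrt(30) * 391 * 478 / 1000
= 174.03 kN

174.03


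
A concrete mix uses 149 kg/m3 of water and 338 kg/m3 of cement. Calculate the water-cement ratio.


w/c = water / cement
w/c = 149 / 338 = 0.441

0.441


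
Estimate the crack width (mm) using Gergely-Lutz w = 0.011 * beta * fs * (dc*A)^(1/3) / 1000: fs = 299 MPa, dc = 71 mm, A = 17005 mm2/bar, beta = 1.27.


w = 0.011 * beta * fs * (dc * A)^(1/3) / 1000
= 0.011 * 1.27 * 299 * (71 * 17005)^(1/3) / 1000
= 0.445 mm

0.445


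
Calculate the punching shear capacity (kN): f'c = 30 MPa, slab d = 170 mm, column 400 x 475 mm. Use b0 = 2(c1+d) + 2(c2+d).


b0 = 2*(400 + 170) + 2*(475 + 170) = 2430 mm
Vc = 0.33 * sqrt(30) * 2430 * 170 / 1000
= 746.67 kN

746.67


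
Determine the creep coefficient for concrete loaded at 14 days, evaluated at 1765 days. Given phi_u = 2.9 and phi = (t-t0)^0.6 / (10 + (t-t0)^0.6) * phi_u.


dt = 1765 - 14 = 1751
phi = 1751^0.6 / (10 + 1751^0.6) * 2.9
= 2.605

2.605


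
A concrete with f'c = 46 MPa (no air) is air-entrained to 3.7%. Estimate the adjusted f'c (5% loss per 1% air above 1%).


Strength loss = (3.7 - 1) * 5 = 13.5%
f'c = 46 * (1 - 13.5/100)
= 39.79 MPa

39.79


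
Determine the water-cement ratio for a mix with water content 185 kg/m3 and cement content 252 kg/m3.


w/c = water / cement
w/c = 185 / 252 = 0.734

0.734


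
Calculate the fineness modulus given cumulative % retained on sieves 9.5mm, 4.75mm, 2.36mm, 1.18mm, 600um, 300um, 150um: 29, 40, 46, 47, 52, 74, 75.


FM = sum(cumulative % retained) / 100
= 363 / 100
= 3.63

3.63


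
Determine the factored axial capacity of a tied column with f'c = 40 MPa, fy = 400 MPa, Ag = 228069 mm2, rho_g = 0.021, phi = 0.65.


Ast = rho * Ag = 0.021 * 228069 = 4789.449 mm2
phi*Pn = 0.65 * 0.80 * (0.85 * 40 * (228069 - 4789.449) + 400 * 4789.449) / 1000
= 4943.79 kN

4943.79


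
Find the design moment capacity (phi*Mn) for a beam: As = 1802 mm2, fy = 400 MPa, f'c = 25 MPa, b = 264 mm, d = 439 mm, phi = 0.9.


a = As * fy / (0.85 * f'c * b)
= 1802 * 400 / (0.85 * 25 * 264)
= 128.4848 mm
Mn = As * fy * (d - a/2) / 10^6
= 270.1253 kN-m
phi*Mn = 0.9 * 270.1253 = 243.11 kN-m

243.11


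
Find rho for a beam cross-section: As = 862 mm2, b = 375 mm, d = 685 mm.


rho = As / (b * d)
= 862 / (375 * 685)
= 0.0034

0.0034


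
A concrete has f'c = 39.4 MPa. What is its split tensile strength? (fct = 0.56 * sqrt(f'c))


fct = 0.56 * sqrt(39.4)
= 0.56 * 6.277
= 3.515 MPa

3.515


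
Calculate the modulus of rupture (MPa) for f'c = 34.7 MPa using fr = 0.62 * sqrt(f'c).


fr = 0.62 * sqrt(34.7)
= 3.652 MPa

3.652


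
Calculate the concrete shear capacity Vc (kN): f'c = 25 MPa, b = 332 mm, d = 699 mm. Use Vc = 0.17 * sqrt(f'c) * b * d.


Vc = 0.17 * sqrt(25) * 332 * 699 / 1000
= 197.26 kN

197.26


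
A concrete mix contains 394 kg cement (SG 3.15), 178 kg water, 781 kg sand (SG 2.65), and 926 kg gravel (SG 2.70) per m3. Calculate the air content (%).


Vol cement = 394 / (3.15 * 1000) = 0.125079 m3
Vol water = 178 / 1000 = 0.178 m3
Vol sand = 781 / (2.65 * 1000) = 0.294717 m3
Vol gravel = 926 / (2.70 * 1000) = 0.342963 m3
Total solid + water volume = 0.940759 m3
Air = (1 - 0.940759) * 100 = 5.92%

5.92


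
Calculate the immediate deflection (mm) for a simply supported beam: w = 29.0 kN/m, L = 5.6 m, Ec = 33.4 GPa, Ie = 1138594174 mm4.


Convert: L = 5.6 m = 5600 mm, Ec = 33.4 GPa = 33400 MPa
delta = 5 * 29.0 * 5600^4 / (384 * 33400 * 1138594174)
= 9.77 mm

9.77


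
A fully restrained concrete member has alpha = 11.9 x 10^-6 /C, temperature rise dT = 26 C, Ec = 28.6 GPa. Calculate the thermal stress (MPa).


sigma = alpha * dT * Ec
= 11.9e-6 * 26 * 28.6 * 1000
= 8.849 MPa

8.849


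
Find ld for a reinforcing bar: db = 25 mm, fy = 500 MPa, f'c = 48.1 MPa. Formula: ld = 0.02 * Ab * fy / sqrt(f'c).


Ab = pi * 25^2 / 4 = 490.874 mm2
ld = 0.02 * 490.874 * 500 / sqrt(48.1)
= 707.8 mm

707.8


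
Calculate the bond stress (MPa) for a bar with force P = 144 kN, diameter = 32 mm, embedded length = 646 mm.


u = P / (pi * db * ld)
= 144 * 1000 / (pi * 32 * 646)
= 2.217 MPa

2.217


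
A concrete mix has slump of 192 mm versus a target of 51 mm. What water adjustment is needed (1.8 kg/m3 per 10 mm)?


Difference = 51 - 192 = -141 mm
Water adjustment = -141 * 1.8 / 10 = -25.4 kg/m3

-25.4


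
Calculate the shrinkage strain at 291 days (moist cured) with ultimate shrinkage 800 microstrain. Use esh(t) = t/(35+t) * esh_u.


esh(291) = 291 / (35 + 291) * 800
= 291 / 326 * 800
= 714.1 microstrain

714.1


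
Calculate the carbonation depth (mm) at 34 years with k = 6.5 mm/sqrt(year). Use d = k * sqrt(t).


depth = k * sqrt(t)
= 6.5 * sqrt(34)
= 37.9 mm

37.9


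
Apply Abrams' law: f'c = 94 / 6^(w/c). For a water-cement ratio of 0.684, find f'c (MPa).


f'c = 94 / 6^0.684
= 94 / 3.406
= 27.6 MPa

27.6


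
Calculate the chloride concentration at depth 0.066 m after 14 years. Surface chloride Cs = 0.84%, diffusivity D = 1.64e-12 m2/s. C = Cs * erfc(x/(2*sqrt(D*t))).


t_seconds = 14 * 365.25 * 24 * 3600 = 441806400.0 s
arg = 0.066 / (2 * sqrt(1.64e-12 * 441806400.0))
= 1.226
erfc(1.226) = 0.083
C = 0.84 * 0.083 = 0.0697%

0.0697


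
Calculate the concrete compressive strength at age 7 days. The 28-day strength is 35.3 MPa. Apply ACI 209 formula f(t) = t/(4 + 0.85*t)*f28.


f(7) = 7 / (4 + 0.85 * 7) * 35.3
= 7 / 9.95 * 35.3
= 24.83 MPa

24.83


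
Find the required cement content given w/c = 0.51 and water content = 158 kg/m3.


Cement = water / (w/c)
= 158 / 0.51
= 309.8 kg/m3

309.8


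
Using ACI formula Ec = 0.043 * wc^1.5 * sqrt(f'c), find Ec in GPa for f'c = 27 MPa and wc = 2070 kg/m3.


Ec = 0.043 * 2070^1.5 * sqrt(27) / 1000
= 21.04 GPa

21.04


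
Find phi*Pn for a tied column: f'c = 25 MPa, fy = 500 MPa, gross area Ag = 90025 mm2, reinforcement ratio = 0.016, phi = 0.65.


Ast = rho * Ag = 0.016 * 90025 = 1440.4 mm2
phi*Pn = 0.65 * 0.80 * (0.85 * 25 * (90025 - 1440.4) + 500 * 1440.4) / 1000
= 1353.36 kN

1353.36


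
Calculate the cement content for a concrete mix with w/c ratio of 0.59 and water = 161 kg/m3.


Cement = water / (w/c)
= 161 / 0.59
= 272.9 kg/m3

272.9


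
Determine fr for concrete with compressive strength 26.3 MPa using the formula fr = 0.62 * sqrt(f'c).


fr = 0.62 * sqrt(26.3)
= 3.18 MPa

3.18


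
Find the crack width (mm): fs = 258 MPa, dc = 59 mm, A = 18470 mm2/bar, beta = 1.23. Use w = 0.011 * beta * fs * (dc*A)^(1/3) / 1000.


w = 0.011 * beta * fs * (dc * A)^(1/3) / 1000
= 0.011 * 1.23 * 258 * (59 * 18470)^(1/3) / 1000
= 0.359 mm

0.359


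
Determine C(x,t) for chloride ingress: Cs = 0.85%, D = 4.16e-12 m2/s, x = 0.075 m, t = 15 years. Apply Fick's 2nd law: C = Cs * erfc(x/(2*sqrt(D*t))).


t_seconds = 15 * 365.25 * 24 * 3600 = 473364000.0 s
arg = 0.075 / (2 * sqrt(4.16e-12 * 473364000.0))
= 0.8451
erfc(0.8451) = 0.2321
C = 0.85 * 0.2321 = 0.1972%

0.1972


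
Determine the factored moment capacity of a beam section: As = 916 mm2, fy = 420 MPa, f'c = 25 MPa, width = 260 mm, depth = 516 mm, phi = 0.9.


a = As * fy / (0.85 * f'c * b)
= 916 * 420 / (0.85 * 25 * 260)
= 69.6326 mm
Mn = As * fy * (d - a/2) / 10^6
= 185.121 kN-m
phi*Mn = 0.9 * 185.121 = 166.61 kN-m

166.61


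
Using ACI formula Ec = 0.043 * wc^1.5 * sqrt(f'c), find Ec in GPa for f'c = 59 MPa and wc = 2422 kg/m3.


Ec = 0.043 * 2422^1.5 * sqrt(59) / 1000
= 39.37 GPa

39.37


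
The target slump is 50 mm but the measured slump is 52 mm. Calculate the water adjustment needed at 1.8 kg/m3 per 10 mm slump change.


Difference = 50 - 52 = -2 mm
Water adjustment = -2 * 1.8 / 10 = -0.4 kg/m3

-0.4


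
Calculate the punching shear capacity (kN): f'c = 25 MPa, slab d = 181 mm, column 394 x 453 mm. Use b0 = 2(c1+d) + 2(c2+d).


b0 = 2*(394 + 181) + 2*(453 + 181) = 2418 mm
Vc = 0.33 * sqrt(25) * 2418 * 181 / 1000
= 722.14 kN

722.14


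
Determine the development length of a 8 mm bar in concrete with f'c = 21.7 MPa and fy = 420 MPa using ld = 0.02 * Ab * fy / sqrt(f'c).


Ab = pi * 8^2 / 4 = 50.265 mm2
ld = 0.02 * 50.265 * 420 / sqrt(21.7)
= 90.6 mm

90.6


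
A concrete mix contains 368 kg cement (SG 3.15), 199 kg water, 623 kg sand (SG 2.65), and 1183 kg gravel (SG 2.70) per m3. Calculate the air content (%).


Vol cement = 368 / (3.15 * 1000) = 0.116825 m3
Vol water = 199 / 1000 = 0.199 m3
Vol sand = 623 / (2.65 * 1000) = 0.235094 m3
Vol gravel = 1183 / (2.70 * 1000) = 0.438148 m3
Total solid + water volume = 0.989068 m3
Air = (1 - 0.989068) * 100 = 1.09%

1.09


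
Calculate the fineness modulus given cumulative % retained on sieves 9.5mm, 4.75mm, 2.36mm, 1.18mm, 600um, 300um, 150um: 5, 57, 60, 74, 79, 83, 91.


FM = sum(cumulative % retained) / 100
= 449 / 100
= 4.49

4.49


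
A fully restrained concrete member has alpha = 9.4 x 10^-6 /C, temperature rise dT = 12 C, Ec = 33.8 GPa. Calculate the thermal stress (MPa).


sigma = alpha * dT * Ec
= 9.4e-6 * 12 * 33.8 * 1000
= 3.813 MPa

3.813


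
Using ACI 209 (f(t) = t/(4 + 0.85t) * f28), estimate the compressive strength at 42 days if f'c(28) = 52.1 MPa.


f(42) = 42 / (4 + 0.85 * 42) * 52.1
= 42 / 39.7 * 52.1
= 55.12 MPa

55.12


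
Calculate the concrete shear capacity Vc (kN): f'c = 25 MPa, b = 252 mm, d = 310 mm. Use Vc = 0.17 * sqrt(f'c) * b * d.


Vc = 0.17 * sqrt(25) * 252 * 310 / 1000
= 66.4 kN

66.4


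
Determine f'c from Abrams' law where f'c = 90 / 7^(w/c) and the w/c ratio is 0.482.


f'c = 90 / 7^0.482
= 90 / 2.555
= 35.23 MPa

35.23


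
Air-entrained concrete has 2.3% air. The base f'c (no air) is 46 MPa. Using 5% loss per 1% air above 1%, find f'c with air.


Strength loss = (2.3 - 1) * 5 = 6.5%
f'c = 46 * (1 - 6.5/100)
= 43.01 MPa

43.01


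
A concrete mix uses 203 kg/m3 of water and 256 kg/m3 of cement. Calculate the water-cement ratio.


w/c = water / cement
w/c = 203 / 256 = 0.793

0.793


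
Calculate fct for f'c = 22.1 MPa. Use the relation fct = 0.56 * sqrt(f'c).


fct = 0.56 * sqrt(22.1)
= 0.56 * 4.701
= 2.633 MPa

2.633


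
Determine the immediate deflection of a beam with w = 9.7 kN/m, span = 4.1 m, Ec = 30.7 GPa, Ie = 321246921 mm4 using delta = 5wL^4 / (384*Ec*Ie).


Convert: L = 4.1 m = 4100 mm, Ec = 30.7 GPa = 30700 MPa
delta = 5 * 9.7 * 4100^4 / (384 * 30700 * 321246921)
= 3.62 mm

3.62


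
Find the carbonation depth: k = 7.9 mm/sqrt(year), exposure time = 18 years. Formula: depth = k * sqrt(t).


depth = k * sqrt(t)
= 7.9 * sqrt(18)
= 33.52 mm

33.52


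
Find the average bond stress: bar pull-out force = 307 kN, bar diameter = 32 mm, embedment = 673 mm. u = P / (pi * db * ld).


u = P / (pi * db * ld)
= 307 * 1000 / (pi * 32 * 673)
= 4.538 MPa

4.538


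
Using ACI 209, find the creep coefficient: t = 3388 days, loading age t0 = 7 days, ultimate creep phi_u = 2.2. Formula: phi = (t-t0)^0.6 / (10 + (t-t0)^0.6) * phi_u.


dt = 3388 - 7 = 3381
phi = 3381^0.6 / (10 + 3381^0.6) * 2.2
= 2.044

2.044


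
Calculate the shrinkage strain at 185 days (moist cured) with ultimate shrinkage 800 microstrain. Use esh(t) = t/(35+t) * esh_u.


esh(185) = 185 / (35 + 185) * 800
= 185 / 220 * 800
= 672.7 microstrain

672.7


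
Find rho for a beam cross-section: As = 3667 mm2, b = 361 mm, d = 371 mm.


rho = As / (b * d)
= 3667 / (361 * 371)
= 0.0274

0.0274


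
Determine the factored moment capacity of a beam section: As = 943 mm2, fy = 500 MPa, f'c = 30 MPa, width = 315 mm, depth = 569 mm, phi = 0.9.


a = As * fy / (0.85 * f'c * b)
= 943 * 500 / (0.85 * 30 * 315)
= 58.699 mm
Mn = As * fy * (d - a/2) / 10^6
= 254.4452 kN-m
phi*Mn = 0.9 * 254.4452 = 229.0 kN-m

229.0


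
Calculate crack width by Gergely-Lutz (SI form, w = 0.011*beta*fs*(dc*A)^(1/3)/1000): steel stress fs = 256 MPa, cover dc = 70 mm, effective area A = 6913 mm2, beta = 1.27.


w = 0.011 * beta * fs * (dc * A)^(1/3) / 1000
= 0.011 * 1.27 * 256 * (70 * 6913)^(1/3) / 1000
= 0.281 mm

0.281


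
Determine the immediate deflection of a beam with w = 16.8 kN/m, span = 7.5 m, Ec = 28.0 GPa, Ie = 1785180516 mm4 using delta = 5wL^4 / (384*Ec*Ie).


Convert: L = 7.5 m = 7500 mm, Ec = 28.0 GPa = 28000 MPa
delta = 5 * 16.8 * 7500^4 / (384 * 28000 * 1785180516)
= 13.85 mm

13.85


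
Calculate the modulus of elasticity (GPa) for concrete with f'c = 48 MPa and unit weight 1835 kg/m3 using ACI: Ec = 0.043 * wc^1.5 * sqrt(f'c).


Ec = 0.043 * 1835^1.5 * sqrt(48) / 1000
= 23.42 GPa

23.42


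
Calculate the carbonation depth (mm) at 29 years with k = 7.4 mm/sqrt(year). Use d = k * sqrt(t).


depth = k * sqrt(t)
= 7.4 * sqrt(29)
= 39.85 mm

39.85


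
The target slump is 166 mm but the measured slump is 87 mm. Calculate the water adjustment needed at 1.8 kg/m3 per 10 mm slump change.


Difference = 166 - 87 = 79 mm
Water adjustment = 79 * 1.8 / 10 = 14.2 kg/m3

14.2


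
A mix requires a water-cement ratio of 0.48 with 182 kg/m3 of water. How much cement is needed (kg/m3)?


Cement = water / (w/c)
= 182 / 0.48
= 379.2 kg/m3

379.2


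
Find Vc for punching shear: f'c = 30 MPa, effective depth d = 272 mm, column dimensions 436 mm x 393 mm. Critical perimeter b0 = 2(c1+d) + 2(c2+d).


b0 = 2*(436 + 272) + 2*(393 + 272) = 2746 mm
Vc = 0.33 * sqrt(30) * 2746 * 272 / 1000
= 1350.03 kN

1350.03


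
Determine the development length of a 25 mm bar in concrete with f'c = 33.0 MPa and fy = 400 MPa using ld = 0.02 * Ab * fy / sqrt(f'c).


Ab = pi * 25^2 / 4 = 490.874 mm2
ld = 0.02 * 490.874 * 400 / sqrt(33.0)
= 683.6 mm

683.6


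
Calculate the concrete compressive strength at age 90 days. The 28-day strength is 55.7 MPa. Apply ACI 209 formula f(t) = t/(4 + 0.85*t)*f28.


f(90) = 90 / (4 + 0.85 * 90) * 55.7
= 90 / 80.5 * 55.7
= 62.27 MPa

62.27


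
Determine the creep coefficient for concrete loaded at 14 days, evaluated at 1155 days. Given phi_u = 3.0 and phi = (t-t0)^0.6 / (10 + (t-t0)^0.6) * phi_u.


dt = 1155 - 14 = 1141
phi = 1141^0.6 / (10 + 1141^0.6) * 3.0
= 2.617

2.617


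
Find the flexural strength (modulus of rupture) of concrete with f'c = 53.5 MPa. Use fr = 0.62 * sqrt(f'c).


fr = 0.62 * sqrt(53.5)
= 4.535 MPa

4.535


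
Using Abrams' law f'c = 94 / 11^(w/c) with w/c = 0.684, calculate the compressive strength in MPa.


f'c = 94 / 11^0.684
= 94 / 5.156
= 18.23 MPa

18.23


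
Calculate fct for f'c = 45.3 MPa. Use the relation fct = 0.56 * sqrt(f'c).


fct = 0.56 * sqrt(45.3)
= 0.56 * 6.731
= 3.769 MPa

3.769


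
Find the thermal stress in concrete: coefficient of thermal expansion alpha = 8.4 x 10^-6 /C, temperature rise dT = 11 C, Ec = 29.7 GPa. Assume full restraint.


sigma = alpha * dT * Ec
= 8.4e-6 * 11 * 29.7 * 1000
= 2.744 MPa

2.744


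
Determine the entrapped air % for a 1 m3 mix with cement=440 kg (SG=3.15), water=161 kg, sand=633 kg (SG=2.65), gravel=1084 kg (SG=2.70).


Vol cement = 440 / (3.15 * 1000) = 0.139683 m3
Vol water = 161 / 1000 = 0.161 m3
Vol sand = 633 / (2.65 * 1000) = 0.238868 m3
Vol gravel = 1084 / (2.70 * 1000) = 0.401481 m3
Total solid + water volume = 0.941032 m3
Air = (1 - 0.941032) * 100 = 5.9%

5.9


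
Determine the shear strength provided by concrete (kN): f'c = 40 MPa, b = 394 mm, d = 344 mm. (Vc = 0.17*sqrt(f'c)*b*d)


Vc = 0.17 * sqrt(40) * 394 * 344 / 1000
= 145.72 kN

145.72


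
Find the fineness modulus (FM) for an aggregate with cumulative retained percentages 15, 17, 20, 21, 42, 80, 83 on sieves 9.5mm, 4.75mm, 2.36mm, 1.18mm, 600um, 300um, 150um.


FM = sum(cumulative % retained) / 100
= 278 / 100
= 2.78

2.78


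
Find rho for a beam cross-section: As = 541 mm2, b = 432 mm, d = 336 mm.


rho = As / (b * d)
= 541 / (432 * 336)
= 0.0037

0.0037


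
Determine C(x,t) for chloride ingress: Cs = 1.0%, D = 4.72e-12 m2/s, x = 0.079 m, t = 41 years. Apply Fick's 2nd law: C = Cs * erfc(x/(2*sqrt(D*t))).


t_seconds = 41 * 365.25 * 24 * 3600 = 1293861600.0 s
arg = 0.079 / (2 * sqrt(4.72e-12 * 1293861600.0))
= 0.5055
erfc(0.5055) = 0.4747
C = 1.0 * 0.4747 = 0.4747%

0.4747


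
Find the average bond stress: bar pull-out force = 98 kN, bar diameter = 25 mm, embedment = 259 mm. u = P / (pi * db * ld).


u = P / (pi * db * ld)
= 98 * 1000 / (pi * 25 * 259)
= 4.818 MPa

4.818


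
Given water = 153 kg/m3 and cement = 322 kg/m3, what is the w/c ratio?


w/c = water / cement
w/c = 153 / 322 = 0.475

0.475


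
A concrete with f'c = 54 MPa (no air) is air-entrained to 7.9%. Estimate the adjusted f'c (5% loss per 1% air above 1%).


Strength loss = (7.9 - 1) * 5 = 34.5%
f'c = 54 * (1 - 34.5/100)
= 35.37 MPa

35.37


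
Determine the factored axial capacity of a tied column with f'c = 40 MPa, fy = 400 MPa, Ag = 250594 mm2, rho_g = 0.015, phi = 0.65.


Ast = rho * Ag = 0.015 * 250594 = 3758.91 mm2
phi*Pn = 0.65 * 0.80 * (0.85 * 40 * (250594 - 3758.91) + 400 * 3758.91) / 1000
= 5145.9 kN

5145.9


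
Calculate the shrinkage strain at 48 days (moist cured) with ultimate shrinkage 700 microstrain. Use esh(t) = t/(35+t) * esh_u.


esh(48) = 48 / (35 + 48) * 700
= 48 / 83 * 700
= 404.8 microstrain

404.8


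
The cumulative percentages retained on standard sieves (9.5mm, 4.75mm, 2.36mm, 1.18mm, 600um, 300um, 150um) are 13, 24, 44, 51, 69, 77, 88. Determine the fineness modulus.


FM = sum(cumulative % retained) / 100
= 366 / 100
= 3.66

3.66


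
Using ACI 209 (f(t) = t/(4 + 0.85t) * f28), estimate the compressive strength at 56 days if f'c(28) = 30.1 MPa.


f(56) = 56 / (4 + 0.85 * 56) * 30.1
= 56 / 51.6 * 30.1
= 32.67 MPa

32.67


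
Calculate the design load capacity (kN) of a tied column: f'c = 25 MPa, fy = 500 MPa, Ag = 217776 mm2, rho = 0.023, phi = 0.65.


Ast = rho * Ag = 0.023 * 217776 = 5008.848 mm2
phi*Pn = 0.65 * 0.80 * (0.85 * 25 * (217776 - 5008.848) + 500 * 5008.848) / 1000
= 3653.38 kN

3653.38


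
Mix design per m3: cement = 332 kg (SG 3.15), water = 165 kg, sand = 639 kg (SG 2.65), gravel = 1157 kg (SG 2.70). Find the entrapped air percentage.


Vol cement = 332 / (3.15 * 1000) = 0.105397 m3
Vol water = 165 / 1000 = 0.165 m3
Vol sand = 639 / (2.65 * 1000) = 0.241132 m3
Vol gravel = 1157 / (2.70 * 1000) = 0.428519 m3
Total solid + water volume = 0.940047 m3
Air = (1 - 0.940047) * 100 = 6.0%

6.0


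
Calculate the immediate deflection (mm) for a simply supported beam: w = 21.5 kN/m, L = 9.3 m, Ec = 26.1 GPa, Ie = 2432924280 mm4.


Convert: L = 9.3 m = 9300 mm, Ec = 26.1 GPa = 26100 MPa
delta = 5 * 21.5 * 9300^4 / (384 * 26100 * 2432924280)
= 32.98 mm

32.98


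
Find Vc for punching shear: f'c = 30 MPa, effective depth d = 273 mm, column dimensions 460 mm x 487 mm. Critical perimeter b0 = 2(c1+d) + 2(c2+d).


b0 = 2*(460 + 273) + 2*(487 + 273) = 2986 mm
Vc = 0.33 * sqrt(30) * 2986 * 273 / 1000
= 1473.42 kN

1473.42


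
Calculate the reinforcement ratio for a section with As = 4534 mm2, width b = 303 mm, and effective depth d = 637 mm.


rho = As / (b * d)
= 4534 / (303 * 637)
= 0.0235

0.0235


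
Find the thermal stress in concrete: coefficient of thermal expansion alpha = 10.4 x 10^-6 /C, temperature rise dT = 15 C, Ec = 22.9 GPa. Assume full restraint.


sigma = alpha * dT * Ec
= 10.4e-6 * 15 * 22.9 * 1000
= 3.572 MPa

3.572


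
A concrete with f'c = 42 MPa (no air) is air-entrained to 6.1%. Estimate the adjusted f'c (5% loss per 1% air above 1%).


Strength loss = (6.1 - 1) * 5 = 25.5%
f'c = 42 * (1 - 25.5/100)
= 31.29 MPa

31.29


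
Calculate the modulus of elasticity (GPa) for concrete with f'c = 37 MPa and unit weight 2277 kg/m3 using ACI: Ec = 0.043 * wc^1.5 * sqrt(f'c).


Ec = 0.043 * 2277^1.5 * sqrt(37) / 1000
= 28.42 GPa

28.42


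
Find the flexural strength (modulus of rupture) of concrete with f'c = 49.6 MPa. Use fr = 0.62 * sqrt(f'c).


fr = 0.62 * sqrt(49.6)
= 4.366 MPa

4.366


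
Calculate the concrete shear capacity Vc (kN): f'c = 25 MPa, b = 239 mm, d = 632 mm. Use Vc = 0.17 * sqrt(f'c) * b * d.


Vc = 0.17 * sqrt(25) * 239 * 632 / 1000
= 128.39 kN

128.39


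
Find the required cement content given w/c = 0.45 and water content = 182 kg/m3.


Cement = water / (w/c)
= 182 / 0.45
= 404.4 kg/m3

404.4


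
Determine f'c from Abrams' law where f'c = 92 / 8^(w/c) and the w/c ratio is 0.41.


f'c = 92 / 8^0.41
= 92 / 2.346
= 39.22 MPa

39.22


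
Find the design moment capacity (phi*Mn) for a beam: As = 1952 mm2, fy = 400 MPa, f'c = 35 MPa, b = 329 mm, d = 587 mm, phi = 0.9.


a = As * fy / (0.85 * f'c * b)
= 1952 * 400 / (0.85 * 35 * 329)
= 79.7732 mm
Mn = As * fy * (d - a/2) / 10^6
= 427.1861 kN-m
phi*Mn = 0.9 * 427.1861 = 384.47 kN-m

384.47


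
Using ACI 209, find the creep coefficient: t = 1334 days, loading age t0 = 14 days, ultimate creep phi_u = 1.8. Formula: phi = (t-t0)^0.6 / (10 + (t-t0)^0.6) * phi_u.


dt = 1334 - 14 = 1320
phi = 1320^0.6 / (10 + 1320^0.6) * 1.8
= 1.587

1.587


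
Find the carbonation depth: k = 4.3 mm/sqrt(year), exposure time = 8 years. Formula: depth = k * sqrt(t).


depth = k * sqrt(t)
= 4.3 * sqrt(8)
= 12.16 mm

12.16


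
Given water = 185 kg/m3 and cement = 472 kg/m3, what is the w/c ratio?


w/c = water / cement
w/c = 185 / 472 = 0.392

0.392


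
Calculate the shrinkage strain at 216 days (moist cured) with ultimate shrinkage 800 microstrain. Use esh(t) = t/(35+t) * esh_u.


esh(216) = 216 / (35 + 216) * 800
= 216 / 251 * 800
= 688.4 microstrain

688.4


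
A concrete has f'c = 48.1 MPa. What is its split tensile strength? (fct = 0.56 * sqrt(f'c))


fct = 0.56 * sqrt(48.1)
= 0.56 * 6.935
= 3.884 MPa

3.884


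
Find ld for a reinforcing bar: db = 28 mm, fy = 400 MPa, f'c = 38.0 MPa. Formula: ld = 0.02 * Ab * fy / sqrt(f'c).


Ab = pi * 28^2 / 4 = 615.752 mm2
ld = 0.02 * 615.752 * 400 / sqrt(38.0)
= 799.1 mm

799.1


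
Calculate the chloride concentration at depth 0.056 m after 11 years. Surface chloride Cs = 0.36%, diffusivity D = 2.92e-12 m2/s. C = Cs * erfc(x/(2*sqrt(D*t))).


t_seconds = 11 * 365.25 * 24 * 3600 = 347133600.0 s
arg = 0.056 / (2 * sqrt(2.92e-12 * 347133600.0))
= 0.8795
erfc(0.8795) = 0.2136
C = 0.36 * 0.2136 = 0.0769%

0.0769


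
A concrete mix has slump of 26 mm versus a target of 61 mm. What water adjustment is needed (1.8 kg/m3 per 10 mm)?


Difference = 61 - 26 = 35 mm
Water adjustment = 35 * 1.8 / 10 = 6.3 kg/m3

6.3


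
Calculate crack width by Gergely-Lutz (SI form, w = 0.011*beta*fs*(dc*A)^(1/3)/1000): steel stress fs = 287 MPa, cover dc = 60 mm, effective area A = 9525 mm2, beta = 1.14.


w = 0.011 * beta * fs * (dc * A)^(1/3) / 1000
= 0.011 * 1.14 * 287 * (60 * 9525)^(1/3) / 1000
= 0.299 mm

0.299


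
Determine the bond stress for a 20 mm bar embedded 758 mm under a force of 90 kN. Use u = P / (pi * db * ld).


u = P / (pi * db * ld)
= 90 * 1000 / (pi * 20 * 758)
= 1.89 MPa

1.89


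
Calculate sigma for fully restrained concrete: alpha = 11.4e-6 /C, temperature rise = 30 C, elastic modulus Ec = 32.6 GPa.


sigma = alpha * dT * Ec
= 11.4e-6 * 30 * 32.6 * 1000
= 11.149 MPa

11.149


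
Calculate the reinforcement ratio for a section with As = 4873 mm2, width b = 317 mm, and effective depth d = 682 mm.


rho = As / (b * d)
= 4873 / (317 * 682)
= 0.0225

0.0225


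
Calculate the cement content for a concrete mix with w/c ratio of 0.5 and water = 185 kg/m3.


Cement = water / (w/c)
= 185 / 0.5
= 370.0 kg/m3

370.0


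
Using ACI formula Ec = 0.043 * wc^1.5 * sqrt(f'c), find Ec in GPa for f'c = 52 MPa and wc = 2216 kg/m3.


Ec = 0.043 * 2216^1.5 * sqrt(52) / 1000
= 32.35 GPa

32.35


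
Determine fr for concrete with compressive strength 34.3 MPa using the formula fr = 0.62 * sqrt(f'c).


fr = 0.62 * sqrt(34.3)
= 3.631 MPa

3.631


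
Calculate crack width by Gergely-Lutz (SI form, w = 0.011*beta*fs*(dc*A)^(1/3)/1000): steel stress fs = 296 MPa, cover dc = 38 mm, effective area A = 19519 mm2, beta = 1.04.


w = 0.011 * beta * fs * (dc * A)^(1/3) / 1000
= 0.011 * 1.04 * 296 * (38 * 19519)^(1/3) / 1000
= 0.307 mm

0.307


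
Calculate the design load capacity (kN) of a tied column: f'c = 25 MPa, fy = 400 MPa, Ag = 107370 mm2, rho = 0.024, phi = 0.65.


Ast = rho * Ag = 0.024 * 107370 = 2576.88 mm2
phi*Pn = 0.65 * 0.80 * (0.85 * 25 * (107370 - 2576.88) + 400 * 2576.88) / 1000
= 1693.96 kN

1693.96


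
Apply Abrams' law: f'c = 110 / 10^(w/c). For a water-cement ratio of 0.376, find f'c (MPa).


f'c = 110 / 10^0.376
= 110 / 2.377
= 46.28 MPa

46.28


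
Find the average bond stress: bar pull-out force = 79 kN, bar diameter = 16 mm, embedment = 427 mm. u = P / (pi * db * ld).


u = P / (pi * db * ld)
= 79 * 1000 / (pi * 16 * 427)
= 3.681 MPa

3.681


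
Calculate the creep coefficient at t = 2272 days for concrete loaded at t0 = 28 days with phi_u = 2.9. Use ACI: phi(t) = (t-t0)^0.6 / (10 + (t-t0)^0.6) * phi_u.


dt = 2272 - 28 = 2244
phi = 2244^0.6 / (10 + 2244^0.6) * 2.9
= 2.642

2.642


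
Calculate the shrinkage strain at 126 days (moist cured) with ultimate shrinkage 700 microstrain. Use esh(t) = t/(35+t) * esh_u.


esh(126) = 126 / (35 + 126) * 700
= 126 / 161 * 700
= 547.8 microstrain

547.8


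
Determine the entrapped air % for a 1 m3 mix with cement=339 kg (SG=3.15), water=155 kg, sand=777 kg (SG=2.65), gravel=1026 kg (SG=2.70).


Vol cement = 339 / (3.15 * 1000) = 0.107619 m3
Vol water = 155 / 1000 = 0.155 m3
Vol sand = 777 / (2.65 * 1000) = 0.293208 m3
Vol gravel = 1026 / (2.70 * 1000) = 0.38 m3
Total solid + water volume = 0.935827 m3
Air = (1 - 0.935827) * 100 = 6.42%

6.42


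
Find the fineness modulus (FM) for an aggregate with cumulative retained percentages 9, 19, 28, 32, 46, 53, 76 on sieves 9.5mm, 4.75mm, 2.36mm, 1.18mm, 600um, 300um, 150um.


FM = sum(cumulative % retained) / 100
= 263 / 100
= 2.63

2.63


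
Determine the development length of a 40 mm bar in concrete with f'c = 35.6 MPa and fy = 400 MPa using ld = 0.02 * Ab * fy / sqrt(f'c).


Ab = pi * 40^2 / 4 = 1256.637 mm2
ld = 0.02 * 1256.637 * 400 / sqrt(35.6)
= 1684.9 mm

1684.9
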